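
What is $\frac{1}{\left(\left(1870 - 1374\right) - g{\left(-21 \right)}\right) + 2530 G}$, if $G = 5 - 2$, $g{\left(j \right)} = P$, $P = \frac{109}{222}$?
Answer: $\frac{222}{1794983} \approx 0.00012368$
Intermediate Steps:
$P = \frac{109}{222}$ ($P = 109 \cdot \frac{1}{222} = \frac{109}{222} \approx 0.49099$)
$g{\left(j \right)} = \frac{109}{222}$
$G = 3$ ($G = 5 - 2 = 3$)
$\frac{1}{\left(\left(1870 - 1374\right) - g{\left(-21 \right)}\right) + 2530 G} = \frac{1}{\left(\left(1870 - 1374\right) - \frac{109}{222}\right) + 2530 \cdot 3} = \frac{1}{\left(496 - \frac{109}{222}\right) + 7590} = \frac{1}{\frac{110003}{222} + 7590} = \frac{1}{\frac{1794983}{222}} = \frac{222}{1794983}$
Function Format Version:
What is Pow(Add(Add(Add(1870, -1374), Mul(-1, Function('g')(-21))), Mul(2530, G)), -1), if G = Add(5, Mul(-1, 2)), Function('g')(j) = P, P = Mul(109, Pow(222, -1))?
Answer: Rational(222, 1794983) ≈ 0.00012368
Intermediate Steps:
P = Rational(109, 222) (P = Mul(109, Rational(1, 222)) = Rational(109, 222) ≈ 0.49099)
Function('g')(j) = Rational(109, 222)
G = 3 (G = Add(5, -2) = 3)
Pow(Add(Add(Add(1870, -1374), Mul(-1, Function('g')(-21))), Mul(2530, G)), -1) = Pow(Add(Add(Add(1870, -1374), Mul(-1, Rational(109, 222))), Mul(2530, 3)), -1) = Pow(Add(Add(496, Rational(-109, 222)), 7590), -1) = Pow(Add(Rational(110003, 222), 7590), -1) = Pow(Rational(1794983, 222), -1) = Rational(222, 1794983)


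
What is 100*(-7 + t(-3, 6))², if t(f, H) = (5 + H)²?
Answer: 1299600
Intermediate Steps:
100*(-7 + t(-3, 6))² = 100*(-7 + (5 + 6)²)² = 100*(-7 + 11²)² = 100*(-7 + 121)² = 100*114² = 100*12996 = 1299600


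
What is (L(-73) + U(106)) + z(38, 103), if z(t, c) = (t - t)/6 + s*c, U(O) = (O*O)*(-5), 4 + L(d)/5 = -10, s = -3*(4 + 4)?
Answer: -58722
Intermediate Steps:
s = -24 (s = -3*8 = -24)
L(d) = -70 (L(d) = -20 + 5*(-10) = -20 - 50 = -70)
U(O) = -5*O² (U(O) = O²*(-5) = -5*O²)
z(t, c) = -24*c (z(t, c) = (t - t)/6 - 24*c = 0*(⅙) - 24*c = 0 - 24*c = -24*c)
(L(-73) + U(106)) + z(38, 103) = (-70 - 5*106²) - 24*103 = (-70 - 5*11236) - 2472 = (-70 - 56180) - 2472 = -56250 - 2472 = -58722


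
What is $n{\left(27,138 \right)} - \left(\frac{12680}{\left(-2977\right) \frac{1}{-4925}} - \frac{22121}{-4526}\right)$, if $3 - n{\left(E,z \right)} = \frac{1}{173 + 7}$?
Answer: $- \frac{25440271322941}{1212651180} \approx -20979.0$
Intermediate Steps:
$n{\left(E,z \right)} = \frac{539}{180}$ ($n{\left(E,z \right)} = 3 - \frac{1}{173 + 7} = 3 - \frac{1}{180} = \frac{539}{180}$)
$n{\left(27,138 \right)} - \left(\frac{12680}{\left(-2977\right) \frac{1}{-4925}} - \frac{22121}{-4526}\right) = \frac{539}{180} - \left(\frac{12680}{\left(-2977\right) \frac{1}{-4925}} - \frac{22121}{-4526}\right) = \frac{539}{180} - \left(\frac{12680}{\left(-2977\right) \left(- \frac{1}{4925}\right)} - - \frac{22121}{4526}\right) = \frac{539}{180} - \left(\frac{12680}{\frac{2977}{4925}} + \frac{22121}{4526}\right) = \frac{539}{180} - \left(12680 \cdot \frac{4925}{2977} + \frac{22121}{4526}\right) = \frac{539}{180} - \left(\frac{62449000}{2977} + \frac{22121}{4526}\right) = \frac{539}{180} - \frac{282710028217}{13473902} = - \frac{25440271322941}{1212651180}$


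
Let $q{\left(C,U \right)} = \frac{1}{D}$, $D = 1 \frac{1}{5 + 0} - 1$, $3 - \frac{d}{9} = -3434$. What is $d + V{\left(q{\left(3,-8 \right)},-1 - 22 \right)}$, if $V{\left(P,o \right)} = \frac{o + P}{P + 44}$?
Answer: $\frac{5289446}{171} \approx 30932.0$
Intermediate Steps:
$d = 30933$ ($d = 27 - -30906 = 27 + 30906 = 30933$)
$D = - \frac{4}{5}$ ($D = 1 \cdot \frac{1}{5} - 1 = \frac{1}{5} - 1 = - \frac{4}{5} \approx -0.8$)
$q{\left(C,U \right)} = - \frac{5}{4}$ ($q{\left(C,U \right)} = \frac{1}{- \frac{4}{5}} = - \frac{5}{4}$)
$V{\left(P,o \right)} = \frac{P + o}{44 + P}$
$d + V{\left(q{\left(3,-8 \right)},-1 - 22 \right)} = 30933 + \frac{- \frac{5}{4} - 23}{44 - \frac{5}{4}} = 30933 + \frac{- \frac{5}{4} - 23}{\frac{171}{4}} = 30933 + \frac{4}{171} \left(- \frac{97}{4}\right) = 30933 - \frac{97}{171} = \frac{5289446}{171}$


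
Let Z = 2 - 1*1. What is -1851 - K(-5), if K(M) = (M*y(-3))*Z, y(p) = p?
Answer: -1866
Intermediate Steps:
Z = 1 (Z = 2 - 1 = 1)
K(M) = -3*M (K(M) = (M*(-3))*1 = -3*M*1 = -3*M)
-1851 - K(-5) = -1851 - (-3)*(-5) = -1851 - 1*15 = -1851 - 15 = -1866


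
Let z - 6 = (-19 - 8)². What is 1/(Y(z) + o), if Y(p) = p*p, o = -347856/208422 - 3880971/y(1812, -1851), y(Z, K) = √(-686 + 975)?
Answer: 590529/184204253806 ≈ 3.2058e-6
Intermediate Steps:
y(Z, K) = 17 (y(Z, K) = √289 = 17)
z = 735 (z = 6 + (-19 - 8)² = 6 + (-27)² = 6 + 729 = 735)
o = -134814275219/590529 (o = -347856/208422 - 3880971/17 = -347856*1/208422 - 3880971*1/17 = -57976/34737 - 3880971/17 = -134814275219/590529 ≈ -2.2829e+5)
Y(p) = p²
1/(Y(z) + o) = 1/(735² - 134814275219/590529) = 1/(540225 - 134814275219/590529) = 1/(184204253806/590529) = 590529/184204253806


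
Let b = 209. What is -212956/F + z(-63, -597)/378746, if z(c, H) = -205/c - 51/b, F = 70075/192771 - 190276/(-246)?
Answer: -4196819778727843561300/15250476601240696431 ≈ -275.19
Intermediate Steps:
F = 6116155541/7903611 (F = 70075*(1/192771) - 190276*(-1/246) = 70075/192771 + 95138/123 = 6116155541/7903611 ≈ 773.84)
z(c, H) = -51/209 - 205/c (z(c, H) = -205/c - 51/209 = -51/209 - 205/c)
-212956/F + z(-63, -597)/378746 = -212956/6116155541/7903611 + (-51/209 - 205/(-63))/378746 = -212956*7903611/6116155541 + (-51/209 - 205*(-1/63))*(1/378746) = -1683121384116/6116155541 + (-51/209 + 205/63)*(1/378746) = -1683121384116/6116155541 + (39632/13167)*(1/378746) = -1683121384116/6116155541 + 19816/2493474291 = -4196819778727843561300/15250476601240696431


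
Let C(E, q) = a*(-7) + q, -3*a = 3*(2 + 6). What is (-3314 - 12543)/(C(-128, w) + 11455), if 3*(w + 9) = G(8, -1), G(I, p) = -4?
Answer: -47571/34502 ≈ -1.3788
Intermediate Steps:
a = -8 (a = -(2 + 6) = -8 ≈ -8.0000)
w = -31/3 (w = -9 + (⅓)*(-4) = -9 - 4/3 = -31/3 ≈ -10.333)
C(E, q) = 56 + q (C(E, q) = -8*(-7) + q = 56 + q)
(-3314 - 12543)/(C(-128, w) + 11455) = (-3314 - 12543)/((56 - 31/3) + 11455) = -15857/(137/3 + 11455) = -15857/34502/3 = -15857*3/34502 = -47571/34502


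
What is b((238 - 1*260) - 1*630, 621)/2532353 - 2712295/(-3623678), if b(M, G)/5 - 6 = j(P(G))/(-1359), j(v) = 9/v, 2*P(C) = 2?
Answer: 1037158142543335/1385641210004434 ≈ 0.74850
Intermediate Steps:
P(C) = 1 (P(C) = (1/2)*2 = 1)
b(M, G) = 4525/151 (b(M, G) = 30 + 5*((9/1)/(-1359)) = 30 + 5*((9*1)*(-1/1359)) = 30 + 5*(9*(-1/1359)) = 30 + 5*(-1/151) = 30 - 5/151 = 4525/151)
b((238 - 1*260) - 1*630, 621)/2532353 - 2712295/(-3623678) = (4525/151)/2532353 - 2712295/(-3623678) = (4525/151)*(1/2532353) - 2712295*(-1/3623678) = 4525/382385303 + 2712295/3623678 = 1037158142543335/1385641210004434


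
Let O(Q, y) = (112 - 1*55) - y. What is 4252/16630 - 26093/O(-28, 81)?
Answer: 217014319/199560 ≈ 1087.5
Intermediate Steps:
O(Q, y) = 57 - y (O(Q, y) = (112 - 55) - y = 57 - y)
4252/16630 - 26093/O(-28, 81) = 4252/16630 - 26093/(57 - 1*81) = 4252*(1/16630) - 26093/(57 - 81) = 2126/8315 - 26093/(-24) = 2126/8315 - 26093*(-1/24) = 2126/8315 + 26093/24 = 217014319/199560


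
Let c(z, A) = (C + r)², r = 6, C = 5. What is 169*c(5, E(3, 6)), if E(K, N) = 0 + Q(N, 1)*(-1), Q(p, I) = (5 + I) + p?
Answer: 20449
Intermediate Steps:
Q(p, I) = 5 + I + p
E(K, N) = -6 - N (E(K, N) = 0 + (5 + 1 + N)*(-1) = 0 + (6 + N)*(-1) = 0 + (-6 - N) = -6 - N)
c(z, A) = 121 (c(z, A) = (5 + 6)² = 11² = 121)
169*c(5, E(3, 6)) = 169*121 = 20449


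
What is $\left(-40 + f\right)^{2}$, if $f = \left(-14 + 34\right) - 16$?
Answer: $1296$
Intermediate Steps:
$f = 4$ ($f = 20 - 16 = 4$)
$\left(-40 + f\right)^{2} = \left(-40 + 4\right)^{2} = \left(-36\right)^{2} = 1296$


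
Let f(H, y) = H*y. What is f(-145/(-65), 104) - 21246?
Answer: -21014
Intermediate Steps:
f(-145/(-65), 104) - 21246 = -145/(-65)*104 - 21246 = -145*(-1/65)*104 - 21246 = (29/13)*104 - 21246 = 232 - 21246 = -21014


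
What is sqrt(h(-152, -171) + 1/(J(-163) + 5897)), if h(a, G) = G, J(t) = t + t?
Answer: 8*I*sqrt(9213815)/1857 ≈ 13.077*I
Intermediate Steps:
J(t) = 2*t
sqrt(h(-152, -171) + 1/(J(-163) + 5897)) = sqrt(-171 + 1/(2*(-163) + 5897)) = sqrt(-171 + 1/(-326 + 5897)) = sqrt(-171 + 1/5571) = sqrt(-952640/5571) = 8*I*sqrt(9213815)/1857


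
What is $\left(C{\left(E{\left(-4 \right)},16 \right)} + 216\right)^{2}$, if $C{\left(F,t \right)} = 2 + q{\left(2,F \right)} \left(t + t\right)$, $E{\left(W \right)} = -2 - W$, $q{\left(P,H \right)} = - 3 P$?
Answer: $676$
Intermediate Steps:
$C{\left(F,t \right)} = 2 - 12 t$ ($C{\left(F,t \right)} = 2 + \left(-3\right) 2 \left(t + t\right) = 2 - 6 \cdot 2 t = 2 - 12 t$)
$\left(C{\left(E{\left(-4 \right)},16 \right)} + 216\right)^{2} = \left(\left(2 - 192\right) + 216\right)^{2} = \left(-190 + 216\right)^{2} = 26^{2} = 676$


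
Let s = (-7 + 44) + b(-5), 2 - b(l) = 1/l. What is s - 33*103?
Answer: -16799/5 ≈ -3359.8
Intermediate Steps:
b(l) = 2 - 1/l
s = 196/5 (s = (-7 + 44) + (2 - 1/(-5)) = 37 + (2 - 1*(-⅕)) = 37 + (2 + ⅕) = 37 + 11/5 = 196/5 ≈ 39.200)
s - 33*103 = 196/5 - 33*103 = 196/5 - 3399 = -16799/5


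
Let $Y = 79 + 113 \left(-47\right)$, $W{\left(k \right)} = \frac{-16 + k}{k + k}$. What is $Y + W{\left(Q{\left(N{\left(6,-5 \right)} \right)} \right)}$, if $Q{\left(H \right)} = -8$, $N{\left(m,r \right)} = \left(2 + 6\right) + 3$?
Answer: $- \frac{10461}{2} \approx -5230.5$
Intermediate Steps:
$N{\left(m,r \right)} = 11$ ($N{\left(m,r \right)} = 8 + 3 = 11$)
$W{\left(k \right)} = \frac{-16 + k}{2 k}$
$Y = -5232$ ($Y = 79 - 5311 = -5232$)
$Y + W{\left(Q{\left(N{\left(6,-5 \right)} \right)} \right)} = -5232 + \frac{-16 - 8}{2 \left(-8\right)} = -5232 + \frac{1}{2} \left(- \frac{1}{8}\right) \left(-24\right) = -5232 + \frac{3}{2} = - \frac{10461}{2}$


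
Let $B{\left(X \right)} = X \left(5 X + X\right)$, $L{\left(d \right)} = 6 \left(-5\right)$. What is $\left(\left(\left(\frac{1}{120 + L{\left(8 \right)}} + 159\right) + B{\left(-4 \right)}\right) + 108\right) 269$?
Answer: $\frac{8788499}{90} \approx 97650.0$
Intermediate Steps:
$L{\left(d \right)} = -30$
$B{\left(X \right)} = 6 X^{2}$ ($B{\left(X \right)} = X 6 X = 6 X^{2}$)
$\left(\left(\left(\frac{1}{120 + L{\left(8 \right)}} + 159\right) + B{\left(-4 \right)}\right) + 108\right) 269 = \left(\left(\left(\frac{1}{120 - 30} + 159\right) + 6 \left(-4\right)^{2}\right) + 108\right) 269 = \left(\left(\left(\frac{1}{90} + 159\right) + 6 \cdot 16\right) + 108\right) 269 = \left(\left(\left(\frac{1}{90} + 159\right) + 96\right) + 108\right) 269 = \left(\left(\frac{14311}{90} + 96\right) + 108\right) 269 = \left(\frac{22951}{90} + 108\right) 269 = \frac{32671}{90} \cdot 269 = \frac{8788499}{90}$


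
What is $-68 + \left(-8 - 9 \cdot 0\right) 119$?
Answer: $-1020$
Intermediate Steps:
$-68 + \left(-8 - 9 \cdot 0\right) 119 = -68 + \left(-8 - 0\right) 119 = -68 + \left(-8 + 0\right) 119 = -68 - 952 = -1020$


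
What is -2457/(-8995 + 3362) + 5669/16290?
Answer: 71958007/91761570 ≈ 0.78418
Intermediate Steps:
-2457/(-8995 + 3362) + 5669/16290 = -2457/(-5633) + 5669*(1/16290) = -2457*(-1/5633) + 5669/16290 = 2457/5633 + 5669/16290 = 71958007/91761570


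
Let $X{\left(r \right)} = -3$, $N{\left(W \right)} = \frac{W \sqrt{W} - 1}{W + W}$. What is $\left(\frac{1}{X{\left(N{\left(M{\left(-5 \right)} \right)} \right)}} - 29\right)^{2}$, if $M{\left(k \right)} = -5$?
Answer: $\frac{7744}{9} \approx 860.44$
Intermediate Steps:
$N{\left(W \right)} = \frac{-1 + W^{\frac{3}{2}}}{2 W}$ ($N{\left(W \right)} = \frac{W^{\frac{3}{2}} - 1}{2 W} = \left(-1 + W^{\frac{3}{2}}\right) \frac{1}{2 W} = \frac{-1 + W^{\frac{3}{2}}}{2 W}$)
$\left(\frac{1}{X{\left(N{\left(M{\left(-5 \right)} \right)} \right)}} - 29\right)^{2} = \left(\frac{1}{-3} - 29\right)^{2} = \left(- \frac{1}{3} - 29\right)^{2} = \left(- \frac{88}{3}\right)^{2} = \frac{7744}{9}$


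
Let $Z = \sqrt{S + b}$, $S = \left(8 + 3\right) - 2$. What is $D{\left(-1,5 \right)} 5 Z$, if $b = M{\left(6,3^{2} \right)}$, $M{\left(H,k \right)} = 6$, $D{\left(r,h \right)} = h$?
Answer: $25 \sqrt{15} \approx 96.825$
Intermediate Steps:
$b = 6$
$S = 9$ ($S = 11 - 2 = 9$)
$Z = \sqrt{15}$ ($Z = \sqrt{9 + 6} = \sqrt{15} \approx 3.873$)
$D{\left(-1,5 \right)} 5 Z = 5 \cdot 5 \sqrt{15} = 25 \sqrt{15}$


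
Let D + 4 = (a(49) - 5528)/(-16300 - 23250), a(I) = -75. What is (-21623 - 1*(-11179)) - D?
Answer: -412907603/39550 ≈ -10440.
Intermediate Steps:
D = -152597/39550 (D = -4 + (-75 - 5528)/(-16300 - 23250) = -4 - 5603/(-39550) = -4 - 5603*(-1/39550) = -4 + 5603/39550 = -152597/39550 ≈ -3.8583)
(-21623 - 1*(-11179)) - D = (-21623 - 1*(-11179)) - 1*(-152597/39550) = (-21623 + 11179) + 152597/39550 = -10444 + 152597/39550 = -412907603/39550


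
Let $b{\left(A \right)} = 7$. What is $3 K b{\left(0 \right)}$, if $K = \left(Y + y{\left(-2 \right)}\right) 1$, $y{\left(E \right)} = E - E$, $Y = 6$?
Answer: $126$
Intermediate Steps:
$y{\left(E \right)} = 0$
$K = 6$ ($K = \left(6 + 0\right) 1 = 6 \cdot 1 = 6$)
$3 K b{\left(0 \right)} = 3 \cdot 6 \cdot 7 = 18 \cdot 7 = 126$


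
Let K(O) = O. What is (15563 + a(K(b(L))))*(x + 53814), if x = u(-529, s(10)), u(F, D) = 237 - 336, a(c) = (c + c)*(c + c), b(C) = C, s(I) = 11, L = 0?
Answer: 835966545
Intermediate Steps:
a(c) = 4*c² (a(c) = (2*c)*(2*c) = 4*c²)
u(F, D) = -99
x = -99
(15563 + a(K(b(L))))*(x + 53814) = (15563 + 4*0²)*(-99 + 53814) = (15563 + 4*0)*53715 = (15563 + 0)*53715 = 15563*53715 = 835966545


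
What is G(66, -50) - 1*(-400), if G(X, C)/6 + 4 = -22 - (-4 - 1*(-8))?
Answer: 220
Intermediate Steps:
G(X, C) = -180 (G(X, C) = -24 + 6*(-22 - (-4 - 1*(-8))) = -24 + 6*(-22 - (-4 + 8)) = -24 + 6*(-22 - 1*4) = -24 + 6*(-22 - 4) = -24 + 6*(-26) = -24 - 156 = -180)
G(66, -50) - 1*(-400) = -180 - 1*(-400) = -180 + 400 = 220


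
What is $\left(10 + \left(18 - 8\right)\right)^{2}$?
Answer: $400$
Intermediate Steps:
$\left(10 + \left(18 - 8\right)\right)^{2} = \left(10 + 10\right)^{2} = 20^{2} = 400$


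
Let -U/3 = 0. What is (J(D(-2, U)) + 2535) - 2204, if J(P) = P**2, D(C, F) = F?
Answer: 331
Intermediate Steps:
U = 0 (U = -3*0 = 0)
(J(D(-2, U)) + 2535) - 2204 = (0**2 + 2535) - 2204 = (0 + 2535) - 2204 = 2535 - 2204 = 331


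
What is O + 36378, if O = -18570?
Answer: 17808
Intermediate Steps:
O + 36378 = -18570 + 36378 = 17808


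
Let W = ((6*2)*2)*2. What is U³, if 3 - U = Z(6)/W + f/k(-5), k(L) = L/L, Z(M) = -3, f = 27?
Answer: -56181887/4096 ≈ -13716.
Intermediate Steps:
k(L) = 1
W = 48 (W = (12*2)*2 = 24*2 = 48)
U = -383/16 (U = 3 - (-3/48 + 27/1) = 3 - (-3*1/48 + 27*1) = 3 - (-1/16 + 27) = 3 - 1*431/16 = 3 - 431/16 = -383/16 ≈ -23.938)
U³ = (-383/16)³ = -56181887/4096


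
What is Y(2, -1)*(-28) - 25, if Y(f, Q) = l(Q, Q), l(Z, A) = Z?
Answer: 3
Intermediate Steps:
Y(f, Q) = Q
Y(2, -1)*(-28) - 25 = -1*(-28) - 25 = 28 - 25 = 3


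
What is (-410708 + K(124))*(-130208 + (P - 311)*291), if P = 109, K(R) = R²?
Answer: 74713794680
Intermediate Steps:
(-410708 + K(124))*(-130208 + (P - 311)*291) = (-410708 + 124²)*(-130208 + (109 - 311)*291) = (-410708 + 15376)*(-130208 - 202*291) = -395332*(-130208 - 58782) = -395332*(-188990) = 74713794680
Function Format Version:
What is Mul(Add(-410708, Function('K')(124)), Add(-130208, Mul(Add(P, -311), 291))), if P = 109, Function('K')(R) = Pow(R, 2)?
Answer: 74713794680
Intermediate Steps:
Mul(Add(-410708, Function('K')(124)), Add(-130208, Mul(Add(P, -311), 291))) = Mul(Add(-410708, Pow(124, 2)), Add(-130208, Mul(Add(109, -311), 291))) = Mul(Add(-410708, 15376), Add(-130208, Mul(-202, 291))) = Mul(-395332, Add(-130208, -58782)) = Mul(-395332, -188990) = 74713794680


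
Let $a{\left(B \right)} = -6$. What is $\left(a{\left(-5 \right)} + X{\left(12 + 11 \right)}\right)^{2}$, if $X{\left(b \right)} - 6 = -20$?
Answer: $400$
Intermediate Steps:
$X{\left(b \right)} = -14$ ($X{\left(b \right)} = 6 - 20 = -14$)
$\left(a{\left(-5 \right)} + X{\left(12 + 11 \right)}\right)^{2} = \left(-6 - 14\right)^{2} = \left(-20\right)^{2} = 400$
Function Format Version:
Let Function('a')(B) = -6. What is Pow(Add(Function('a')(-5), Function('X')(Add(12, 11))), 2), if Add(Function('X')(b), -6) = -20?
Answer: 400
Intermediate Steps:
Function('X')(b) = -14 (Function('X')(b) = Add(6, -20) = -14)
Pow(Add(Function('a')(-5), Function('X')(Add(12, 11))), 2) = Pow(Add(-6, -14), 2) = Pow(-20, 2) = 400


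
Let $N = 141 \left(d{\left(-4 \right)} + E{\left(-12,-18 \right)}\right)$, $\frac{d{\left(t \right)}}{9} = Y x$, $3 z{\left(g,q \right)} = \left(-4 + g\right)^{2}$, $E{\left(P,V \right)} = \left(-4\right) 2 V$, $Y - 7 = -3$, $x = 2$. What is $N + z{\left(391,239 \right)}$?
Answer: $80379$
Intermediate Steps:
$Y = 4$ ($Y = 7 - 3 = 4$)
$E{\left(P,V \right)} = - 8 V$
$z{\left(g,q \right)} = \frac{\left(-4 + g\right)^{2}}{3}$
$d{\left(t \right)} = 72$ ($d{\left(t \right)} = 9 \cdot 4 \cdot 2 = 9 \cdot 8 = 72$)
$N = 30456$ ($N = 141 \left(72 - -144\right) = 141 \left(72 + 144\right) = 141 \cdot 216 = 30456$)
$N + z{\left(391,239 \right)} = 30456 + \frac{\left(-4 + 391\right)^{2}}{3} = 30456 + \frac{387^{2}}{3} = 30456 + \frac{1}{3} \cdot 149769 = 30456 + 49923 = 80379$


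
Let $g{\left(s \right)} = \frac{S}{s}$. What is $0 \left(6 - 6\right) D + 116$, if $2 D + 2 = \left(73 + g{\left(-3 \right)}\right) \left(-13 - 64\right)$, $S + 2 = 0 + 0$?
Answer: $116$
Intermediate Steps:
$S = -2$ ($S = -2 + \left(0 + 0\right) = -2 + 0 = -2$)
$g{\left(s \right)} = - \frac{2}{s}$
$D = - \frac{17023}{6}$ ($D = -1 + \frac{\left(73 - \frac{2}{-3}\right) \left(-13 - 64\right)}{2} = -1 + \frac{\left(73 - - \frac{2}{3}\right) \left(-77\right)}{2} = -1 + \frac{\left(73 + \frac{2}{3}\right) \left(-77\right)}{2} = -1 + \frac{\frac{221}{3} \left(-77\right)}{2} = -1 + \frac{1}{2} \left(- \frac{17017}{3}\right) = -1 - \frac{17017}{6} = - \frac{17023}{6} \approx -2837.2$)
$0 \left(6 - 6\right) D + 116 = 0 \left(6 - 6\right) \left(- \frac{17023}{6}\right) + 116 = 0 \cdot 0 \left(- \frac{17023}{6}\right) + 116 = 0 \left(- \frac{17023}{6}\right) + 116 = 0 + 116 = 116$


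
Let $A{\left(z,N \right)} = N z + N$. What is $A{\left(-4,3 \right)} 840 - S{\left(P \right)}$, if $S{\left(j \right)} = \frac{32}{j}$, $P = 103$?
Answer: $- \frac{778712}{103} \approx -7560.3$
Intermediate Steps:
$A{\left(z,N \right)} = N + N z$
$A{\left(-4,3 \right)} 840 - S{\left(P \right)} = 3 \left(1 - 4\right) 840 - \frac{32}{103} = 3 \left(-3\right) 840 - 32 \cdot \frac{1}{103} = \left(-9\right) 840 - \frac{32}{103} = -7560 - \frac{32}{103} = - \frac{778712}{103}$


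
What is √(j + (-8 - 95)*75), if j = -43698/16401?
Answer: I*√230965119847/5467 ≈ 87.907*I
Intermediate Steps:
j = -14566/5467 (j = -43698*1/16401 = -14566/5467 ≈ -2.6643)
√(j + (-8 - 95)*75) = √(-14566/5467 + (-8 - 95)*75) = √(-14566/5467 - 103*75) = √(-14566/5467 - 7725) = √(-42247141/5467) = I*√230965119847/5467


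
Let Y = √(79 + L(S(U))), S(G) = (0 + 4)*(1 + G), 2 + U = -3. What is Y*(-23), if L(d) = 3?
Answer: -23*√82 ≈ -208.27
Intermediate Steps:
U = -5 (U = -2 - 3 = -5)
S(G) = 4 + 4*G (S(G) = 4*(1 + G) = 4 + 4*G)
Y = √82 (Y = √(79 + 3) = √82 ≈ 9.0554)
Y*(-23) = √82*(-23) = -23*√82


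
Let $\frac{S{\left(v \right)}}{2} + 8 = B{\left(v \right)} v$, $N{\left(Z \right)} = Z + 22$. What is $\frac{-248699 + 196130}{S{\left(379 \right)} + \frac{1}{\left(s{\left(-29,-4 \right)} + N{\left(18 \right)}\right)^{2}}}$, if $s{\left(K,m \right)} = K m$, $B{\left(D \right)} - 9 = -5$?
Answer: $- \frac{1279319184}{73397377} \approx -17.43$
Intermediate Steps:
$B{\left(D \right)} = 4$ ($B{\left(D \right)} = 9 - 5 = 4$)
$N{\left(Z \right)} = 22 + Z$
$S{\left(v \right)} = -16 + 8 v$ ($S{\left(v \right)} = -16 + 2 \cdot 4 v = -16 + 8 v$)
$\frac{-248699 + 196130}{S{\left(379 \right)} + \frac{1}{\left(s{\left(-29,-4 \right)} + N{\left(18 \right)}\right)^{2}}} = \frac{-248699 + 196130}{\left(-16 + 8 \cdot 379\right) + \frac{1}{\left(\left(-29\right) \left(-4\right) + \left(22 + 18\right)\right)^{2}}} = - \frac{52569}{\left(-16 + 3032\right) + \frac{1}{\left(116 + 40\right)^{2}}} = - \frac{52569}{3016 + \frac{1}{156^{2}}} = - \frac{52569}{3016 + \frac{1}{24336}} = - \frac{52569}{\frac{73397377}{24336}} = \left(-52569\right) \frac{24336}{73397377} = - \frac{1279319184}{73397377}$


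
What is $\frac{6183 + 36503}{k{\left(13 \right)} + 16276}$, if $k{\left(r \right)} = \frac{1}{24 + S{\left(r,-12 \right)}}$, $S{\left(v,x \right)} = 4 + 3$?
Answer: $\frac{1323266}{504557} \approx 2.6226$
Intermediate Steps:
$S{\left(v,x \right)} = 7$
$k{\left(r \right)} = \frac{1}{31}$ ($k{\left(r \right)} = \frac{1}{24 + 7} = \frac{1}{31}$)
$\frac{6183 + 36503}{k{\left(13 \right)} + 16276} = \frac{6183 + 36503}{\frac{1}{31} + 16276} = \frac{42686}{\frac{504557}{31}} = 42686 \cdot \frac{31}{504557} = \frac{1323266}{504557}$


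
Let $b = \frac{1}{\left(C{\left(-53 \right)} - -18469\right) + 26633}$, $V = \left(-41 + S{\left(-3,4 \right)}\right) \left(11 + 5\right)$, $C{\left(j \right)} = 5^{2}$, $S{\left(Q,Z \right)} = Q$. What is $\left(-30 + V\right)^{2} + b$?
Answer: $\frac{24312442013}{45127} \approx 5.3876 \cdot 10^{5}$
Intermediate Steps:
$C{\left(j \right)} = 25$
$V = -704$ ($V = \left(-41 - 3\right) \left(11 + 5\right) = \left(-44\right) 16 = -704$)
$b = \frac{1}{45127}$ ($b = \frac{1}{\left(25 - -18469\right) + 26633} = \frac{1}{\left(25 + 18469\right) + 26633} = \frac{1}{18494 + 26633} = \frac{1}{45127} \approx 2.216 \cdot 10^{-5}$)
$\left(-30 + V\right)^{2} + b = \left(-30 - 704\right)^{2} + \frac{1}{45127} = \left(-734\right)^{2} + \frac{1}{45127} = 538756 + \frac{1}{45127} = \frac{24312442013}{45127}$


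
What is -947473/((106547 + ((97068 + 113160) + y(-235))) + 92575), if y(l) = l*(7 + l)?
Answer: -947473/462930 ≈ -2.0467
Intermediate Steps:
-947473/((106547 + ((97068 + 113160) + y(-235))) + 92575) = -947473/((106547 + ((97068 + 113160) - 235*(7 - 235))) + 92575) = -947473/((106547 + (210228 - 235*(-228))) + 92575) = -947473/((106547 + (210228 + 53580)) + 92575) = -947473/((106547 + 263808) + 92575) = -947473/(370355 + 92575) = -947473/462930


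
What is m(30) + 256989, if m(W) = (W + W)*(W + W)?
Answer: 260589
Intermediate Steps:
m(W) = 4*W² (m(W) = (2*W)*(2*W) = 4*W²)
m(30) + 256989 = 4*30² + 256989 = 4*900 + 256989 = 3600 + 256989 = 260589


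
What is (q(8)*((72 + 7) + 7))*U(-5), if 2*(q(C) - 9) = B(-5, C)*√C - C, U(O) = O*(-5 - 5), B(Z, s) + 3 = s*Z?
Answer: 21500 - 184900*√2 ≈ -2.3999e+5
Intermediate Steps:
B(Z, s) = -3 + Z*s (B(Z, s) = -3 + s*Z = -3 + Z*s)
U(O) = -10*O (U(O) = O*(-10) = -10*O)
q(C) = 9 - C/2 + √C*(-3 - 5*C)/2 (q(C) = 9 + ((-3 - 5*C)*√C - C)/2 = 9 + (√C*(-3 - 5*C) - C)/2 = 9 + (-C + √C*(-3 - 5*C))/2 = 9 + (-C/2 + √C*(-3 - 5*C)/2) = 9 - C/2 + √C*(-3 - 5*C)/2)
(q(8)*((72 + 7) + 7))*U(-5) = ((9 - ½*8 - √8*(3 + 5*8)/2)*((72 + 7) + 7))*(-10*(-5)) = ((9 - 4 - 2*√2*(3 + 40)/2)*(79 + 7))*50 = ((9 - 4 - ½*2*√2*43)*86)*50 = ((9 - 4 - 43*√2)*86)*50 = ((5 - 43*√2)*86)*50 = (430 - 3698*√2)*50 = 21500 - 184900*√2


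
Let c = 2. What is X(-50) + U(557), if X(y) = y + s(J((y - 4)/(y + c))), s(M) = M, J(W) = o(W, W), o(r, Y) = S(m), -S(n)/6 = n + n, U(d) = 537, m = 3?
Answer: 451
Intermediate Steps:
S(n) = -12*n (S(n) = -6*(n + n) = -12*n)
o(r, Y) = -36 (o(r, Y) = -12*3 = -36)
J(W) = -36
X(y) = -36 + y (X(y) = y - 36 = -36 + y)
X(-50) + U(557) = (-36 - 50) + 537 = -86 + 537 = 451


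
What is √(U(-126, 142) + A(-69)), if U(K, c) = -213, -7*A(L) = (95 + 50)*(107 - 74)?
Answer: 2*I*√10983/7 ≈ 29.943*I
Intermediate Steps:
A(L) = -4785/7 (A(L) = -(95 + 50)*(107 - 74)/7 = -145*33/7 = -⅐*4785 = -4785/7)
√(U(-126, 142) + A(-69)) = √(-213 - 4785/7) = √(-6276/7) = 2*I*√10983/7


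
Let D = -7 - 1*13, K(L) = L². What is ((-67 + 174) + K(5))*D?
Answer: -2640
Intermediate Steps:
D = -20 (D = -7 - 13 = -20)
((-67 + 174) + K(5))*D = ((-67 + 174) + 5²)*(-20) = (107 + 25)*(-20) = 132*(-20) = -2640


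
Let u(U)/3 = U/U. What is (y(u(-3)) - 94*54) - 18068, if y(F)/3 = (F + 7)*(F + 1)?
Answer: -23024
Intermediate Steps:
u(U) = 3 (u(U) = 3*(U/U) = 3*1 = 3)
y(F) = 3*(1 + F)*(7 + F) (y(F) = 3*((F + 7)*(F + 1)) = 3*((7 + F)*(1 + F)) = 3*((1 + F)*(7 + F)) = 3*(1 + F)*(7 + F))
(y(u(-3)) - 94*54) - 18068 = ((21 + 3*3**2 + 24*3) - 94*54) - 18068 = ((21 + 3*9 + 72) - 5076) - 18068 = ((21 + 27 + 72) - 5076) - 18068 = (120 - 5076) - 18068 = -4956 - 18068 = -23024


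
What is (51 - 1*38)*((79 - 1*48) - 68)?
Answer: -481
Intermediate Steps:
(51 - 1*38)*((79 - 1*48) - 68) = (51 - 38)*((79 - 48) - 68) = 13*(31 - 68) = 13*(-37) = -481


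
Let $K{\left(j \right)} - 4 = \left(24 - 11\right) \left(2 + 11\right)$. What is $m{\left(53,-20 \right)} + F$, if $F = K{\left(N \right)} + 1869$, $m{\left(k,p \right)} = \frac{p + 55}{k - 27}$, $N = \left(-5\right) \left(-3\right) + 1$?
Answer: $\frac{53127}{26} \approx 2043.3$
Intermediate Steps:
$N = 16$ ($N = 15 + 1 = 16$)
$K{\left(j \right)} = 173$ ($K{\left(j \right)} = 4 + \left(24 - 11\right) \left(2 + 11\right) = 4 + 13 \cdot 13 = 4 + 169 = 173$)
$m{\left(k,p \right)} = \frac{55 + p}{-27 + k}$
$F = 2042$ ($F = 173 + 1869 = 2042$)
$m{\left(53,-20 \right)} + F = \frac{55 - 20}{-27 + 53} + 2042 = \frac{1}{26} \cdot 35 + 2042 = \frac{35}{26} + 2042 = \frac{53127}{26}$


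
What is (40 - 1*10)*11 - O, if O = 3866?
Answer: -3536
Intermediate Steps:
(40 - 1*10)*11 - O = (40 - 1*10)*11 - 1*3866 = (40 - 10)*11 - 3866 = 30*11 - 3866 = 330 - 3866 = -3536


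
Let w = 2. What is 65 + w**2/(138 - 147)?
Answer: 581/9 ≈ 64.556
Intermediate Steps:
65 + w**2/(138 - 147) = 65 + 2**2/(138 - 147) = 65 + 4/(-9) = 65 - 1/9*4 = 65 - 4/9 = 581/9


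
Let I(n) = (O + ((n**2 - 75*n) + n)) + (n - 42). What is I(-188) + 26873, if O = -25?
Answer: 75874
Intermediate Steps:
I(n) = -67 + n**2 - 73*n (I(n) = (-25 + ((n**2 - 75*n) + n)) + (n - 42) = (-25 + (n**2 - 74*n)) + (-42 + n) = (-25 + n**2 - 74*n) + (-42 + n) = -67 + n**2 - 73*n)
I(-188) + 26873 = (-67 + (-188)**2 - 73*(-188)) + 26873 = (-67 + 35344 + 13724) + 26873 = 49001 + 26873 = 75874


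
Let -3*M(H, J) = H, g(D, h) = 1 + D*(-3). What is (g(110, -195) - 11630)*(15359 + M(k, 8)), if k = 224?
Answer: -548356027/3 ≈ -1.8279e+8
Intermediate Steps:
g(D, h) = 1 - 3*D
M(H, J) = -H/3
(g(110, -195) - 11630)*(15359 + M(k, 8)) = ((1 - 3*110) - 11630)*(15359 - ⅓*224) = ((1 - 330) - 11630)*(15359 - 224/3) = (-329 - 11630)*(45853/3) = -11959*45853/3 = -548356027/3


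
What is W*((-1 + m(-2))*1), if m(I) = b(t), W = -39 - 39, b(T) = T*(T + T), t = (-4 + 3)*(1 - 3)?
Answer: -546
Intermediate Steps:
t = 2 (t = -1*(-2) = 2)
b(T) = 2*T² (b(T) = T*(2*T) = 2*T²)
W = -78
m(I) = 8 (m(I) = 2*2² = 2*4 = 8)
W*((-1 + m(-2))*1) = -78*(-1 + 8) = -546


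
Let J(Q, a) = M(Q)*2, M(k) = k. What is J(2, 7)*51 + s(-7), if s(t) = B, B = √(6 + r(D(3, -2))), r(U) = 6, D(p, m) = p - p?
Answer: 204 + 2*√3 ≈ 207.46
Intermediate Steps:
D(p, m) = 0
J(Q, a) = 2*Q (J(Q, a) = Q*2 = 2*Q)
B = 2*√3 (B = √(6 + 6) = √12 = 2*√3 ≈ 3.4641)
s(t) = 2*√3
J(2, 7)*51 + s(-7) = (2*2)*51 + 2*√3 = 4*51 + 2*√3 = 204 + 2*√3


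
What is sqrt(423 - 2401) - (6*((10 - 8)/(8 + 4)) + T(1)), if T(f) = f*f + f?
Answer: -3 + I*sqrt(1978) ≈ -3.0 + 44.475*I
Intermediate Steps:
T(f) = f + f**2 (T(f) = f**2 + f = f + f**2)
sqrt(423 - 2401) - (6*((10 - 8)/(8 + 4)) + T(1)) = sqrt(423 - 2401) - (6*((10 - 8)/(8 + 4)) + 1*(1 + 1)) = sqrt(-1978) - (6*(2/12) + 1*2) = I*sqrt(1978) - (6*(2*(1/12)) + 2) = I*sqrt(1978) - (6*(1/6) + 2) = I*sqrt(1978) - (1 + 2) = I*sqrt(1978) - 1*3 = I*sqrt(1978) - 3 = -3 + I*sqrt(1978)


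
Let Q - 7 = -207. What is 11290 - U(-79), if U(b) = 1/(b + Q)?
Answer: 3149911/279 ≈ 11290.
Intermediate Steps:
Q = -200 (Q = 7 - 207 = -200)
U(b) = 1/(-200 + b) (U(b) = 1/(b - 200) = 1/(-200 + b))
11290 - U(-79) = 11290 - 1/(-200 - 79) = 11290 - 1/(-279) = 11290 - 1*(-1/279) = 11290 + 1/279 = 3149911/279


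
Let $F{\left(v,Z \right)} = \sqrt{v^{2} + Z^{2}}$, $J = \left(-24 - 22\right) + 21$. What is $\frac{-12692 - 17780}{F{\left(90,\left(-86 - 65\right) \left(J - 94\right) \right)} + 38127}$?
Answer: $- \frac{290451486}{282693767} + \frac{7618 \sqrt{322893061}}{282693767} \approx -0.54321$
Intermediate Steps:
$J = -25$ ($J = -46 + 21 = -25$)
$F{\left(v,Z \right)} = \sqrt{Z^{2} + v^{2}}$
$\frac{-12692 - 17780}{F{\left(90,\left(-86 - 65\right) \left(J - 94\right) \right)} + 38127} = \frac{-12692 - 17780}{\sqrt{\left(\left(-86 - 65\right) \left(-25 - 94\right)\right)^{2} + 90^{2}} + 38127} = - \frac{30472}{\sqrt{\left(\left(-151\right) \left(-119\right)\right)^{2} + 8100} + 38127} = - \frac{30472}{\sqrt{17969^{2} + 8100} + 38127} = - \frac{30472}{\sqrt{322884961 + 8100} + 38127} = - \frac{30472}{\sqrt{322893061} + 38127} = - \frac{30472}{38127 + \sqrt{322893061}}$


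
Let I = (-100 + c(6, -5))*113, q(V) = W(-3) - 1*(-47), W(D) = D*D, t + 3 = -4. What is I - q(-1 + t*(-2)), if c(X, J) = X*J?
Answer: -14746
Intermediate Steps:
t = -7 (t = -3 - 4 = -7)
W(D) = D²
q(V) = 56 (q(V) = (-3)² - 1*(-47) = 9 + 47 = 56)
c(X, J) = J*X
I = -14690 (I = (-100 - 5*6)*113 = (-100 - 30)*113 = -130*113 = -14690)
I - q(-1 + t*(-2)) = -14690 - 1*56 = -14690 - 56 = -14746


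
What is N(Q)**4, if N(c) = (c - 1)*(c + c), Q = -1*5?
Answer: 12960000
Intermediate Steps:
Q = -5
N(c) = 2*c*(-1 + c) (N(c) = (-1 + c)*(2*c) = 2*c*(-1 + c))
N(Q)**4 = (2*(-5)*(-1 - 5))**4 = (2*(-5)*(-6))**4 = 60**4 = 12960000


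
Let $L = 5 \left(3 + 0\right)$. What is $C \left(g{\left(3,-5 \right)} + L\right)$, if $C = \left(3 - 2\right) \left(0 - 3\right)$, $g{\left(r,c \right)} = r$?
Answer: $-54$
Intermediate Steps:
$C = -3$ ($C = 1 \left(-3\right) = -3$)
$L = 15$ ($L = 5 \cdot 3 = 15$)
$C \left(g{\left(3,-5 \right)} + L\right) = - 3 \left(3 + 15\right) = \left(-3\right) 18 = -54$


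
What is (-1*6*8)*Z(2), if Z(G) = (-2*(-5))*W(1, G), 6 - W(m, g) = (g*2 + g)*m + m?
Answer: 480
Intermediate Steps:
W(m, g) = 6 - m - 3*g*m (W(m, g) = 6 - ((g*2 + g)*m + m) = 6 - ((2*g + g)*m + m) = 6 - ((3*g)*m + m) = 6 - (3*g*m + m) = 6 - (m + 3*g*m) = 6 + (-m - 3*g*m) = 6 - m - 3*g*m)
Z(G) = 50 - 30*G (Z(G) = (-2*(-5))*(6 - 1*1 - 3*G*1) = 10*(6 - 1 - 3*G) = 10*(5 - 3*G) = 50 - 30*G)
(-1*6*8)*Z(2) = (-1*6*8)*(50 - 30*2) = (-6*8)*(50 - 60) = -48*(-10) = 480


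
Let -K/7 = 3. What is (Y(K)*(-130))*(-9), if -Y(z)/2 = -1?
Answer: 2340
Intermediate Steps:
K = -21 (K = -7*3 = -21)
Y(z) = 2 (Y(z) = -2*(-1) = 2)
(Y(K)*(-130))*(-9) = (2*(-130))*(-9) = -260*(-9) = 2340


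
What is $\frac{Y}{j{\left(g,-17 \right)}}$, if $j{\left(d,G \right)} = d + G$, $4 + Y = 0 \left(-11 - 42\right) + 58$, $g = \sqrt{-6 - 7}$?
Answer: $- \frac{459}{151} - \frac{27 i \sqrt{13}}{151} \approx -3.0397 - 0.6447 i$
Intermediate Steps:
$g = i \sqrt{13}$ ($g = \sqrt{-13} = i \sqrt{13} \approx 3.6056 i$)
$Y = 54$ ($Y = -4 + \left(0 \left(-11 - 42\right) + 58\right) = -4 + \left(0 \left(-53\right) + 58\right) = -4 + \left(0 + 58\right) = -4 + 58 = 54$)
$j{\left(d,G \right)} = G + d$
$\frac{Y}{j{\left(g,-17 \right)}} = \frac{54}{-17 + i \sqrt{13}}$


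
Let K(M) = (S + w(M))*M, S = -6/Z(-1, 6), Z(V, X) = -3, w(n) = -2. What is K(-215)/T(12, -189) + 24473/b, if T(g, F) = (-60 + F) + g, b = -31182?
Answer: -24473/31182 ≈ -0.78484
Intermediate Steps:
S = 2 (S = -6/(-3) = -6*(-1/3) = 2)
T(g, F) = -60 + F + g
K(M) = 0 (K(M) = (2 - 2)*M = 0*M = 0)
K(-215)/T(12, -189) + 24473/b = 0/(-60 - 189 + 12) + 24473/(-31182) = 0/(-237) + 24473*(-1/31182) = 0*(-1/237) - 24473/31182 = 0 - 24473/31182 = -24473/31182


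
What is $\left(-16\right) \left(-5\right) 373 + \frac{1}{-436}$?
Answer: $\frac{13010239}{436} \approx 29840.0$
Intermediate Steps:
$\left(-16\right) \left(-5\right) 373 + \frac{1}{-436} = 80 \cdot 373 - \frac{1}{436} = 29840 - \frac{1}{436} = \frac{13010239}{436}$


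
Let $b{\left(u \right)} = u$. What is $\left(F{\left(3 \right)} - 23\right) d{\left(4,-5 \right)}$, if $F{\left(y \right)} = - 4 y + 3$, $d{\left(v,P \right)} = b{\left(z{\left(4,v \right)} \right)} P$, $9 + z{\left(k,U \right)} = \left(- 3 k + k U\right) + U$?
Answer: $-160$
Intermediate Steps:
$z{\left(k,U \right)} = -9 + U - 3 k + U k$ ($z{\left(k,U \right)} = -9 + \left(\left(- 3 k + k U\right) + U\right) = -9 + \left(\left(- 3 k + U k\right) + U\right) = -9 + \left(U - 3 k + U k\right) = -9 + U - 3 k + U k$)
$d{\left(v,P \right)} = P \left(-21 + 5 v\right)$ ($d{\left(v,P \right)} = \left(-9 + v - 12 + v 4\right) P = \left(-9 + v - 12 + 4 v\right) P = \left(-21 + 5 v\right) P = P \left(-21 + 5 v\right)$)
$F{\left(y \right)} = 3 - 4 y$
$\left(F{\left(3 \right)} - 23\right) d{\left(4,-5 \right)} = \left(\left(3 - 12\right) - 23\right) \left(- 5 \left(-21 + 5 \cdot 4\right)\right) = \left(\left(3 - 12\right) - 23\right) \left(- 5 \left(-21 + 20\right)\right) = \left(-9 - 23\right) \left(\left(-5\right) \left(-1\right)\right) = \left(-32\right) 5 = -160$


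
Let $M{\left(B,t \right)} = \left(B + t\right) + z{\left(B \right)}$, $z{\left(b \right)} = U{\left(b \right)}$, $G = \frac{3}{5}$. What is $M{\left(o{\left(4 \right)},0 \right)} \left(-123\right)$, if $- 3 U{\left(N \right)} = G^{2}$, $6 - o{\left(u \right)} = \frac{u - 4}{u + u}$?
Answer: $- \frac{18081}{25} \approx -723.24$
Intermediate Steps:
$o{\left(u \right)} = 6 - \frac{-4 + u}{2 u}$ ($o{\left(u \right)} = 6 - \frac{u - 4}{u + u} = 6 - \frac{-4 + u}{2 u}$)
$G = \frac{3}{5}$ ($G = 3 \cdot \frac{1}{5} = \frac{3}{5} \approx 0.6$)
$U{\left(N \right)} = - \frac{3}{25}$ ($U{\left(N \right)} = - \frac{\left(\frac{3}{5}\right)^{2}}{3} = \left(- \frac{1}{3}\right) \frac{9}{25} = - \frac{3}{25}$)
$z{\left(b \right)} = - \frac{3}{25}$
$M{\left(B,t \right)} = - \frac{3}{25} + B + t$ ($M{\left(B,t \right)} = \left(B + t\right) - \frac{3}{25} = - \frac{3}{25} + B + t$)
$M{\left(o{\left(4 \right)},0 \right)} \left(-123\right) = \left(- \frac{3}{25} + \left(\frac{11}{2} + \frac{2}{4}\right) + 0\right) \left(-123\right) = \left(- \frac{3}{25} + \left(\frac{11}{2} + 2 \cdot \frac{1}{4}\right) + 0\right) \left(-123\right) = \left(- \frac{3}{25} + \left(\frac{11}{2} + \frac{1}{2}\right) + 0\right) \left(-123\right) = \left(- \frac{3}{25} + 6 + 0\right) \left(-123\right) = \frac{147}{25} \left(-123\right) = - \frac{18081}{25}$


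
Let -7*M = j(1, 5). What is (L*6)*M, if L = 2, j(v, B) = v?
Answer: -12/7 ≈ -1.7143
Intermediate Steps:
M = -⅐ (M = -⅐*1 = -⅐ ≈ -0.14286)
(L*6)*M = (2*6)*(-⅐) = 12*(-⅐) = -12/7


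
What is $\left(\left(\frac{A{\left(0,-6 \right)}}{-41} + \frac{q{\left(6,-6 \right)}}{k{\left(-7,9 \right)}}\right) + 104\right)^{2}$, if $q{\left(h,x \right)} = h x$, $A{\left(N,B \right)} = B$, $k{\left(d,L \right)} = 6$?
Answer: $\frac{16192576}{1681} \approx 9632.7$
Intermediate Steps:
$\left(\left(\frac{A{\left(0,-6 \right)}}{-41} + \frac{q{\left(6,-6 \right)}}{k{\left(-7,9 \right)}}\right) + 104\right)^{2} = \left(\left(- \frac{6}{-41} + \frac{6 \left(-6\right)}{6}\right) + 104\right)^{2} = \left(\left(\left(-6\right) \left(- \frac{1}{41}\right) - 6\right) + 104\right)^{2} = \left(\left(\frac{6}{41} - 6\right) + 104\right)^{2} = \left(- \frac{240}{41} + 104\right)^{2} = \left(\frac{4024}{41}\right)^{2} = \frac{16192576}{1681}$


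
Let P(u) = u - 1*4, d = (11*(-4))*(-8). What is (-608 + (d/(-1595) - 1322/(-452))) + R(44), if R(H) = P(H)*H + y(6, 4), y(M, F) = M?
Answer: 38036273/32770 ≈ 1160.7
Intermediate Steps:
d = 352 (d = -44*(-8) = 352)
P(u) = -4 + u (P(u) = u - 4 = -4 + u)
R(H) = 6 + H*(-4 + H) (R(H) = (-4 + H)*H + 6 = H*(-4 + H) + 6 = 6 + H*(-4 + H))
(-608 + (d/(-1595) - 1322/(-452))) + R(44) = (-608 + (352/(-1595) - 1322/(-452))) + (6 + 44*(-4 + 44)) = (-608 + (352*(-1/1595) - 1322*(-1/452))) + (6 + 44*40) = (-608 + (-32/145 + 661/226)) + (6 + 1760) = (-608 + 88613/32770) + 1766 = -19835547/32770 + 1766 = 38036273/32770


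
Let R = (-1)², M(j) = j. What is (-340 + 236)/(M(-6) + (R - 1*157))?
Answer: 52/81 ≈ 0.64198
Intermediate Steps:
R = 1
(-340 + 236)/(M(-6) + (R - 1*157)) = (-340 + 236)/(-6 + (1 - 1*157)) = -104/(-6 + (1 - 157)) = -104/(-6 - 156) = -104/(-162) = -104*(-1/162) = 52/81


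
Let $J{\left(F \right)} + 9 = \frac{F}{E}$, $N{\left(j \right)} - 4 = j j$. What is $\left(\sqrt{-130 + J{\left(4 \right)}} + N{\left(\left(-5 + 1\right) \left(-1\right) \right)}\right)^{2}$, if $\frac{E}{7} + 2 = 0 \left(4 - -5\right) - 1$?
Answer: $\frac{\left(420 + i \sqrt{61383}\right)^{2}}{441} \approx 260.81 + 471.92 i$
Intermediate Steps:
$N{\left(j \right)} = 4 + j^{2}$ ($N{\left(j \right)} = 4 + j j = 4 + j^{2}$)
$E = -21$ ($E = -14 + 7 \left(0 \left(4 - -5\right) - 1\right) = -14 + 7 \left(0 \left(4 + 5\right) - 1\right) = -14 + 7 \left(0 \cdot 9 - 1\right) = -14 + 7 \left(0 - 1\right) = -14 + 7 \left(-1\right) = -14 - 7 = -21$)
$J{\left(F \right)} = -9 - \frac{F}{21}$ ($J{\left(F \right)} = -9 + \frac{F}{-21} = -9 + F \left(- \frac{1}{21}\right) = -9 - \frac{F}{21}$)
$\left(\sqrt{-130 + J{\left(4 \right)}} + N{\left(\left(-5 + 1\right) \left(-1\right) \right)}\right)^{2} = \left(\sqrt{-130 - \frac{193}{21}} + \left(4 + \left(\left(-5 + 1\right) \left(-1\right)\right)^{2}\right)\right)^{2} = \left(\sqrt{-130 - \frac{193}{21}} + \left(4 + \left(\left(-4\right) \left(-1\right)\right)^{2}\right)\right)^{2} = \left(\sqrt{-130 - \frac{193}{21}} + \left(4 + 4^{2}\right)\right)^{2} = \left(\sqrt{- \frac{2923}{21}} + \left(4 + 16\right)\right)^{2} = \left(\frac{i \sqrt{61383}}{21} + 20\right)^{2} = \left(20 + \frac{i \sqrt{61383}}{21}\right)^{2}$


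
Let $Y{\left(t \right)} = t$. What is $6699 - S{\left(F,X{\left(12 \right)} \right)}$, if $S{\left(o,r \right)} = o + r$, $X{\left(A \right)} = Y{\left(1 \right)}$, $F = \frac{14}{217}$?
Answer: $\frac{207636}{31} \approx 6697.9$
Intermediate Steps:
$F = \frac{2}{31}$ ($F = 14 \cdot \frac{1}{217} = \frac{2}{31} \approx 0.064516$)
$X{\left(A \right)} = 1$
$6699 - S{\left(F,X{\left(12 \right)} \right)} = 6699 - \left(\frac{2}{31} + 1\right) = 6699 - \frac{33}{31} = \frac{207636}{31}$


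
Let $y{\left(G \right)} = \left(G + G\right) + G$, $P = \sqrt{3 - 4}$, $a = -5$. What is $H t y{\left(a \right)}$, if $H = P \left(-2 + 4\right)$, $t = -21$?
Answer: $630 i \approx 630.0 i$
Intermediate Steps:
$P = i$ ($P = \sqrt{-1} = i \approx 1.0 i$)
$y{\left(G \right)} = 3 G$ ($y{\left(G \right)} = 2 G + G = 3 G$)
$H = 2 i$ ($H = i \left(-2 + 4\right) = i 2 = 2 i \approx 2.0 i$)
$H t y{\left(a \right)} = 2 i \left(-21\right) 3 \left(-5\right) = - 42 i \left(-15\right) = 630 i$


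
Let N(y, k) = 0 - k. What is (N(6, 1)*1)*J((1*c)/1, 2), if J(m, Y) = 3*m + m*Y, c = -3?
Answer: 15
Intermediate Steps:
N(y, k) = -k
J(m, Y) = 3*m + Y*m
(N(6, 1)*1)*J((1*c)/1, 2) = (-1*1*1)*(((1*(-3))/1)*(3 + 2)) = (-1*1)*(-3*1*5) = -(-3)*5 = -1*(-15) = 15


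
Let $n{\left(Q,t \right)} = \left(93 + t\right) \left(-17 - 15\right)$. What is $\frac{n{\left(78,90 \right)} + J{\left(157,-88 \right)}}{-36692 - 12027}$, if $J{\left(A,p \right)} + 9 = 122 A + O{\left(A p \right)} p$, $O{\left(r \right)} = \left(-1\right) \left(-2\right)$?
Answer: $- \frac{13113}{48719} \approx -0.26916$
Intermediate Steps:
$n{\left(Q,t \right)} = -2976 - 32 t$ ($n{\left(Q,t \right)} = \left(93 + t\right) \left(-32\right) = -2976 - 32 t$)
$O{\left(r \right)} = 2$
$J{\left(A,p \right)} = -9 + 2 p + 122 A$ ($J{\left(A,p \right)} = -9 + \left(122 A + 2 p\right) = -9 + \left(2 p + 122 A\right) = -9 + 2 p + 122 A$)
$\frac{n{\left(78,90 \right)} + J{\left(157,-88 \right)}}{-36692 - 12027} = \frac{\left(-2976 - 2880\right) + \left(-9 + 2 \left(-88\right) + 122 \cdot 157\right)}{-36692 - 12027} = \frac{\left(-2976 - 2880\right) - -18969}{-48719} = \left(-5856 + 18969\right) \left(- \frac{1}{48719}\right) = 13113 \left(- \frac{1}{48719}\right) = - \frac{13113}{48719}$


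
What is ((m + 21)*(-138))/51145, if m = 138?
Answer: -414/965 ≈ -0.42902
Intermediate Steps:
((m + 21)*(-138))/51145 = ((138 + 21)*(-138))/51145 = (159*(-138))*(1/51145) = -21942*1/51145 = -414/965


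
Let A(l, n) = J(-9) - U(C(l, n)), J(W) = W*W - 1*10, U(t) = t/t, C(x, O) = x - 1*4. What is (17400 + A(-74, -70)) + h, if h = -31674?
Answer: -14204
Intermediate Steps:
C(x, O) = -4 + x (C(x, O) = x - 4 = -4 + x)
U(t) = 1
J(W) = -10 + W**2 (J(W) = W**2 - 10 = -10 + W**2)
A(l, n) = 70 (A(l, n) = (-10 + (-9)**2) - 1*1 = (-10 + 81) - 1 = 71 - 1 = 70)
(17400 + A(-74, -70)) + h = (17400 + 70) - 31674 = 17470 - 31674 = -14204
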